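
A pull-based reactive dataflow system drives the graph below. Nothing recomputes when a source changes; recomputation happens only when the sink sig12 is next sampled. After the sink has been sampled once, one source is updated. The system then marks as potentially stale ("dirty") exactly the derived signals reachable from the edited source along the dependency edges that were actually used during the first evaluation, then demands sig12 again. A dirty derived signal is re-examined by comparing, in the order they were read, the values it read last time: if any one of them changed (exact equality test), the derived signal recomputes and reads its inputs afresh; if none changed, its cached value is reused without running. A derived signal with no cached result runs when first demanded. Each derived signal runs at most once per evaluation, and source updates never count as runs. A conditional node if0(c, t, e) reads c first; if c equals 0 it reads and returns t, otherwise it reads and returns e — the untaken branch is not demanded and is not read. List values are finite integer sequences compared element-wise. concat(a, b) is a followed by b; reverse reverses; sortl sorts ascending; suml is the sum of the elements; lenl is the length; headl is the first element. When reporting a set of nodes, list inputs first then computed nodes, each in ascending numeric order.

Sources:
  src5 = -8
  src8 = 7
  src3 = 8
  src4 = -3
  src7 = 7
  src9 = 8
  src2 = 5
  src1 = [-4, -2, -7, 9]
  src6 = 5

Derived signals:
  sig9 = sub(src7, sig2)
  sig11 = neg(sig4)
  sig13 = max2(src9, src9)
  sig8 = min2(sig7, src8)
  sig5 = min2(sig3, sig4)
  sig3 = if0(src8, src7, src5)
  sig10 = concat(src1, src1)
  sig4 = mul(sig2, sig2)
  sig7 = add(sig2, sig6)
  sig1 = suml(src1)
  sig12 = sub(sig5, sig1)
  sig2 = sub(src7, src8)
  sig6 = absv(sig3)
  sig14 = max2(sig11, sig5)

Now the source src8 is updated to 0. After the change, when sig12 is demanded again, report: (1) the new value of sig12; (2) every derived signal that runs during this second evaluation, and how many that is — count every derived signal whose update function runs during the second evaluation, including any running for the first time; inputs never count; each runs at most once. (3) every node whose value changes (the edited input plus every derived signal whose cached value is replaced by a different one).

New value of sig12: 11.
Derived signals that run: sig2, sig3, sig4, sig5, sig12 — 5 in total.
Values that change: src8, sig2, sig3, sig4, sig5, sig12.

First evaluation (everything demanded from the output):
  sig1 = suml([-4, -2, -7, 9]) = -4
  sig2 = sub(7, 7) = 0
  sig3 = if0(src8=7 -> else branch src5) = -8
  sig4 = mul(0, 0) = 0
  sig5 = min2(-8, 0) = -8
  sig12 = sub(-8, -4) = -4

Propagation after the edit:
  sig2: runs — src8 7->0; result 7.
  sig3: runs — src8 7->0; result 7.
  sig4: runs — sig2 0->7; sig2 0->7; result 49.
  sig5: runs — sig3 -8->7; sig4 0->49; result 7.
  sig12: runs — sig5 -8->7; result 11.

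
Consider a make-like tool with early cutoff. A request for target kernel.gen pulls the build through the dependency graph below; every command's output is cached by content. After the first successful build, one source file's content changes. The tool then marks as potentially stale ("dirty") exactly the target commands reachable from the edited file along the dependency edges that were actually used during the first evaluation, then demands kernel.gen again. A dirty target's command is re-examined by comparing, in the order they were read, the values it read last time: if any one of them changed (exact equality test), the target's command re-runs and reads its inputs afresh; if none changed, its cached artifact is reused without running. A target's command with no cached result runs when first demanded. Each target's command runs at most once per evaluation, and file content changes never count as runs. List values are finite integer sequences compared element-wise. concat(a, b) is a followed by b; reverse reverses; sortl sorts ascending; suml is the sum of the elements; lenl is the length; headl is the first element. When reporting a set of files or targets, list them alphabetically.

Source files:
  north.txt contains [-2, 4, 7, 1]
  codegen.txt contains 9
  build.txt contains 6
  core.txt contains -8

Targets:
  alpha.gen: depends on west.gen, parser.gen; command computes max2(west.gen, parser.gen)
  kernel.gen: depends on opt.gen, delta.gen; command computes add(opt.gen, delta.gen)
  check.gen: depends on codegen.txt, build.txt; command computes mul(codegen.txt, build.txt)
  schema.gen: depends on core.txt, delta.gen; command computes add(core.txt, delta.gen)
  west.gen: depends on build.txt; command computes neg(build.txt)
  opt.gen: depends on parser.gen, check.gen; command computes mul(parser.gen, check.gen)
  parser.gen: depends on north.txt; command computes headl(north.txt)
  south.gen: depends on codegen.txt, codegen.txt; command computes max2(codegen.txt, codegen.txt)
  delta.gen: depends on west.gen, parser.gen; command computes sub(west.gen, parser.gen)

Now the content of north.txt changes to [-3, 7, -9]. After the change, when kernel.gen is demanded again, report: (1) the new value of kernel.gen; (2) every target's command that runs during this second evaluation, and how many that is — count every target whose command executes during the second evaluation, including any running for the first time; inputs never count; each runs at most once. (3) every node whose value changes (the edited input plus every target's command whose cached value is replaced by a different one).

Demanding kernel.gen again yields -165.
4 target commands run: delta.gen, kernel.gen, opt.gen, parser.gen.
The nodes whose values change: delta.gen, kernel.gen, north.txt, opt.gen, parser.gen.

First demand of the output computes:
  check.gen = mul(9, 6) = 54
  parser.gen = headl([-2, 4, 7, 1]) = -2
  opt.gen = mul(-2, 54) = -108
  west.gen = neg(6) = -6
  delta.gen = sub(-6, -2) = -4
  kernel.gen = add(-108, -4) = -112

After the edit, cleaning proceeds:
  parser.gen: a read changed (north.txt [-2, 4, 7, 1]->[-3, 7, -9]) — executes, giving -3.
  delta.gen: a read changed (parser.gen -2->-3) — executes, giving -3.
  opt.gen: a read changed (parser.gen -2->-3) — executes, giving -162.
  kernel.gen: a read changed (opt.gen -108->-162; delta.gen -4->-3) — executes, giving -165.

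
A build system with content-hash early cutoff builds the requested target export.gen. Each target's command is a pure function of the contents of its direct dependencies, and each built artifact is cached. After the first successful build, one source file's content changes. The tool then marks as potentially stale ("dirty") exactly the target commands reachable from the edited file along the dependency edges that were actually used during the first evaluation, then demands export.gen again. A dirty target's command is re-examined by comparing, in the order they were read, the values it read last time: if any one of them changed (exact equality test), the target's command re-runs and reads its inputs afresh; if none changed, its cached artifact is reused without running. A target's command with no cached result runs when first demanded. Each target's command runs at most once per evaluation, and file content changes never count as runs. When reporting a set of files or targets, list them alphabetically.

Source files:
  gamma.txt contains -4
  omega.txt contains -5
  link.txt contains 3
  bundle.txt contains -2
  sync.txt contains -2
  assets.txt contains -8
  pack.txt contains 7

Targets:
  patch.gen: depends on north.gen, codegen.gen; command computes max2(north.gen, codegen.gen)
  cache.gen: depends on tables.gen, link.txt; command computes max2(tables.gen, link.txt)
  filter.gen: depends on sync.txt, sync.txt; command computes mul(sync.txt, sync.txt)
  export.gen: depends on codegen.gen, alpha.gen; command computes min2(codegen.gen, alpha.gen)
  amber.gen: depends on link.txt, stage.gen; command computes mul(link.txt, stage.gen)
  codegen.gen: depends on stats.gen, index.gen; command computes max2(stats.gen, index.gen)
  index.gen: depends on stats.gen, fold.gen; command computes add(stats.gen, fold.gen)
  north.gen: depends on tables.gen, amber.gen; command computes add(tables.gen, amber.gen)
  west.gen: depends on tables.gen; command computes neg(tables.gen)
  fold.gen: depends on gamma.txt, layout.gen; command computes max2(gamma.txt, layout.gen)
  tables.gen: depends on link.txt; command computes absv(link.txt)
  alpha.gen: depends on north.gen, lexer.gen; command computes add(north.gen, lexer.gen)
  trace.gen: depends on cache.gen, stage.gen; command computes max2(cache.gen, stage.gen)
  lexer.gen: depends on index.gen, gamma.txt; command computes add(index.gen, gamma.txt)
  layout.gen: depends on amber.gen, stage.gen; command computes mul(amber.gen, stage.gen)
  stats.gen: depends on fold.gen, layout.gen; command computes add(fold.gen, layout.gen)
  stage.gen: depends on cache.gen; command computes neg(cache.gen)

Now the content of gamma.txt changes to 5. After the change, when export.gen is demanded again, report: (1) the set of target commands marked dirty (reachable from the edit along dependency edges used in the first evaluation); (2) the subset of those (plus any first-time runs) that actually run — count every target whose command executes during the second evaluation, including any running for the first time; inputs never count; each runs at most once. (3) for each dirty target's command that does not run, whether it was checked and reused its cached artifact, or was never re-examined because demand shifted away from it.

Marked dirty: alpha.gen, codegen.gen, export.gen, fold.gen, index.gen, lexer.gen, stats.gen.
Target commands that run: alpha.gen, export.gen, fold.gen, lexer.gen — 4 in total.
Checked but reused from cache: codegen.gen, index.gen, stats.gen.
Key observation: the cutoff stops propagation at stats.gen — its inputs' values are unchanged, so it reuses its cache.

First evaluation (everything demanded from the output):
  tables.gen = absv(3) = 3
  cache.gen = max2(3, 3) = 3
  stage.gen = neg(3) = -3
  amber.gen = mul(3, -3) = -9
  layout.gen = mul(-9, -3) = 27
  fold.gen = max2(-4, 27) = 27
  north.gen = add(3, -9) = -6
  stats.gen = add(27, 27) = 54
  index.gen = add(54, 27) = 81
  codegen.gen = max2(54, 81) = 81
  lexer.gen = add(81, -4) = 77
  alpha.gen = add(-6, 77) = 71
  export.gen = min2(81, 71) = 71

Propagation after the edit:
  fold.gen: runs — gamma.txt -4->5; result 27 (same value as before).
  stats.gen: checked — values it read are unchanged (fold.gen unchanged, layout.gen unchanged); reused cached 54 without running.
  index.gen: checked — values it read are unchanged (stats.gen unchanged, fold.gen unchanged); reused cached 81 without running.
  codegen.gen: checked — values it read are unchanged (stats.gen unchanged, index.gen unchanged); reused cached 81 without running.
  lexer.gen: runs — gamma.txt -4->5; result 86.
  alpha.gen: runs — lexer.gen 77->86; result 80.
  export.gen: runs — alpha.gen 71->80; result 80.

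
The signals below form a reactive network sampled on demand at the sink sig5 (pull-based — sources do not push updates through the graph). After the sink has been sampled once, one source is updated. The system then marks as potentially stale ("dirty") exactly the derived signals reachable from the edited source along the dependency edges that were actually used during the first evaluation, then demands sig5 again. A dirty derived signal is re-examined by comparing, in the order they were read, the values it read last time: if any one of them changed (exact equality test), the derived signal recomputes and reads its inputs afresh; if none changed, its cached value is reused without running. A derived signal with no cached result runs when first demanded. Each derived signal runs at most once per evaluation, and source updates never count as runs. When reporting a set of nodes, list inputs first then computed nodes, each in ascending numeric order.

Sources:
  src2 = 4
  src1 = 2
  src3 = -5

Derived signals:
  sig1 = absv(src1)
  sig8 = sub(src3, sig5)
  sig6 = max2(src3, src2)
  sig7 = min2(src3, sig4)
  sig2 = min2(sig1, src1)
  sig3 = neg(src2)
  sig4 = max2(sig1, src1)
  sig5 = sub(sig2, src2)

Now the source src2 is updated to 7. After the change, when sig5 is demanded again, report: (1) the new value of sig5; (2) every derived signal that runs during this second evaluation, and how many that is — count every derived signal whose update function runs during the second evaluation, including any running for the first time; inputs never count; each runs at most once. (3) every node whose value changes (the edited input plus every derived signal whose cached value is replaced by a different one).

sig5 now evaluates to -5.
Run set: sig5 (1 run).
Changed values: src2, sig5.

Initial pass — values computed on the first demand:
  sig1 = absv(2) = 2
  sig2 = min2(2, 2) = 2
  sig5 = sub(2, 4) = -2

Second demand — change propagation:
  sig5: re-runs because src2 4->7; new result -5.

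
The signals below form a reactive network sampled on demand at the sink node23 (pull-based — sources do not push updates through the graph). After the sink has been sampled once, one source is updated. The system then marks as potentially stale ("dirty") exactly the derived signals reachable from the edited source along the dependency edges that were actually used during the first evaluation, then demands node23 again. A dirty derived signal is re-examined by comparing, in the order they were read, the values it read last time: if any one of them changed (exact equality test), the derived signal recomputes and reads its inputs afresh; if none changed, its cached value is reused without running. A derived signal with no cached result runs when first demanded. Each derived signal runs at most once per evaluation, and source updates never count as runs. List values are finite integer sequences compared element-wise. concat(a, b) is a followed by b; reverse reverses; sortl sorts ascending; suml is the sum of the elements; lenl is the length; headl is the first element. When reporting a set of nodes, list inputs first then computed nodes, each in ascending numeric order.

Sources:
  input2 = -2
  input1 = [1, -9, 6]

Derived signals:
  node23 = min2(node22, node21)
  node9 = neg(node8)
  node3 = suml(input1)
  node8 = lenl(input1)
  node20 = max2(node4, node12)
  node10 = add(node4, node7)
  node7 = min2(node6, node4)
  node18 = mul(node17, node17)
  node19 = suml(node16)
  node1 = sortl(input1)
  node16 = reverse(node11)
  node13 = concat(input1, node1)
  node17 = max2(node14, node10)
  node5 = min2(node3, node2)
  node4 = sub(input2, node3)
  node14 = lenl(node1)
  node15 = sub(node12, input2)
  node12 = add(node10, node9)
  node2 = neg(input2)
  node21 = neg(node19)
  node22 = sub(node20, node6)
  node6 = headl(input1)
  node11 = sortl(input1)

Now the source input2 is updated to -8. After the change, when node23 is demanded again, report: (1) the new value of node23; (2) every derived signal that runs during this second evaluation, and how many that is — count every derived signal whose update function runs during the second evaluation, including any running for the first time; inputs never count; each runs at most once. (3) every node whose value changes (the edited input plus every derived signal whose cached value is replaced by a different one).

node23 now evaluates to -7.
Run set: node4, node7, node10, node12, node20, node22, node23 (7 run).
Changed values: input2, node4, node7, node10, node12, node20, node22, node23.

Initial pass — values computed on the first demand:
  node3 = suml([1, -9, 6]) = -2
  node4 = sub(-2, -2) = 0
  node6 = headl([1, -9, 6]) = 1
  node7 = min2(1, 0) = 0
  node8 = lenl([1, -9, 6]) = 3
  node9 = neg(3) = -3
  node10 = add(0, 0) = 0
  node11 = sortl([1, -9, 6]) = [-9, 1, 6]
  node12 = add(0, -3) = -3
  node16 = reverse([-9, 1, 6]) = [6, 1, -9]
  node19 = suml([6, 1, -9]) = -2
  node20 = max2(0, -3) = 0
  node21 = neg(-2) = 2
  node22 = sub(0, 1) = -1
  node23 = min2(-1, 2) = -1

Second demand — change propagation:
  node4: re-runs because input2 -2->-8; new result -6.
  node7: re-runs because node4 0->-6; new result -6.
  node10: re-runs because node4 0->-6; node7 0->-6; new result -12.
  node12: re-runs because node10 0->-12; new result -15.
  node20: re-runs because node4 0->-6; node12 -3->-15; new result -6.
  node22: re-runs because node20 0->-6; new result -7.
  node23: re-runs because node22 -1->-7; new result -7.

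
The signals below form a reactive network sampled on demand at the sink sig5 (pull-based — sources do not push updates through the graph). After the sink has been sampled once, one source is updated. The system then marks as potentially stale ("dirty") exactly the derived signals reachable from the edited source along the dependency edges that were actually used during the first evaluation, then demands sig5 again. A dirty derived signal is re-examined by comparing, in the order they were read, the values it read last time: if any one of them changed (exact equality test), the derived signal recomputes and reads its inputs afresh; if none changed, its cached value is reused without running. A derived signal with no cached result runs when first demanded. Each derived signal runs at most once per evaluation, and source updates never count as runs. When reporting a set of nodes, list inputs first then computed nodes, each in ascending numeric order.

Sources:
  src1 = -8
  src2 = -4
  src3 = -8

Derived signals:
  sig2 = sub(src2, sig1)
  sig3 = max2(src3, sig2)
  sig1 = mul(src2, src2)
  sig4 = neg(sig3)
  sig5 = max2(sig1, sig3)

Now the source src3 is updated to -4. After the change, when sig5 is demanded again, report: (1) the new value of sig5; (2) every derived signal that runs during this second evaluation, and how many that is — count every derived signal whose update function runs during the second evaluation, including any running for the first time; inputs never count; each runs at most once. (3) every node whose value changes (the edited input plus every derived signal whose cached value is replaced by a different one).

sig5 now evaluates to 16.
Run set: sig3, sig5 (2 run).
Changed values: src3, sig3.

Initial pass — values computed on the first demand:
  sig1 = mul(-4, -4) = 16
  sig2 = sub(-4, 16) = -20
  sig3 = max2(-8, -20) = -8
  sig5 = max2(16, -8) = 16

Second demand — change propagation:
  sig3: re-runs because src3 -8->-4; new result -4.
  sig5: re-runs because sig3 -8->-4; new result 16 (unchanged).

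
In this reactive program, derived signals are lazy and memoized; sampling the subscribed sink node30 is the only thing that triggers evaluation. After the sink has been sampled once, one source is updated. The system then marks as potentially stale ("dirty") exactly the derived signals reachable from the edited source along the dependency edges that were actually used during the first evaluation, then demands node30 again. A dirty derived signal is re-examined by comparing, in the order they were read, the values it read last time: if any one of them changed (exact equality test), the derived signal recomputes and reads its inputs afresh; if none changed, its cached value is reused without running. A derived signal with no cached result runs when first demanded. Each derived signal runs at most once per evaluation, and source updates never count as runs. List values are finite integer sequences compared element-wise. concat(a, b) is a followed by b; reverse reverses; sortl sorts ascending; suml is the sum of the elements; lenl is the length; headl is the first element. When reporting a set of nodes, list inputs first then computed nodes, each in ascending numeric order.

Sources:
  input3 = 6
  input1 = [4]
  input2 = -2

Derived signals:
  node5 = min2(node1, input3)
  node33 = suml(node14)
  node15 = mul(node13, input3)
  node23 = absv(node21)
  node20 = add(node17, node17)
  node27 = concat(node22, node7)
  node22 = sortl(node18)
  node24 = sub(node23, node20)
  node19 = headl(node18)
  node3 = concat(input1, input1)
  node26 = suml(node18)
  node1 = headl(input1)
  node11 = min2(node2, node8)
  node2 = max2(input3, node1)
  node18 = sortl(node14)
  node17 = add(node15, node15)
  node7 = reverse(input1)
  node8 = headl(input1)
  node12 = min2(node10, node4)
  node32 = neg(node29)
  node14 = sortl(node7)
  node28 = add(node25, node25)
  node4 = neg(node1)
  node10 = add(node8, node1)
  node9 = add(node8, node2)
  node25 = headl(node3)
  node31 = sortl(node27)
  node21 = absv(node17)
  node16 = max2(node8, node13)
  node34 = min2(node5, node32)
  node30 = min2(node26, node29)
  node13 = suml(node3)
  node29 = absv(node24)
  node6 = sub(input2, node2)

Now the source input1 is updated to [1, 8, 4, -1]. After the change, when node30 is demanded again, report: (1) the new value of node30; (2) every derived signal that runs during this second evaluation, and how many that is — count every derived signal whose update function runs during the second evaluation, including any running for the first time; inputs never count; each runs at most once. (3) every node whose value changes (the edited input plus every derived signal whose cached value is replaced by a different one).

Demanding node30 again yields 12.
14 derived signals run: node3, node7, node13, node14, node15, node17, node18, node20, node21, node23, node24, node26, node29, node30.
The nodes whose values change: input1, node3, node7, node13, node14, node15, node17, node18, node20, node21, node23, node24, node26, node29, node30.

First demand of the output computes:
  node3 = concat([4], [4]) = [4, 4]
  node7 = reverse([4]) = [4]
  node13 = suml([4, 4]) = 8
  node14 = sortl([4]) = [4]
  node15 = mul(8, 6) = 48
  node17 = add(48, 48) = 96
  node18 = sortl([4]) = [4]
  node20 = add(96, 96) = 192
  node21 = absv(96) = 96
  node23 = absv(96) = 96
  node24 = sub(96, 192) = -96
  node26 = suml([4]) = 4
  node29 = absv(-96) = 96
  node30 = min2(4, 96) = 4

After the edit, cleaning proceeds:
  node3: a read changed (input1 [4]->[1, 8, 4, -1]; input1 [4]->[1, 8, 4, -1]) — executes, giving [1, 8, 4, -1, 1, 8, 4, -1].
  node7: a read changed (input1 [4]->[1, 8, 4, -1]) — executes, giving [-1, 4, 8, 1].
  node13: a read changed (node3 [4, 4]->[1, 8, 4, -1, 1, 8, 4, -1]) — executes, giving 24.
  node14: a read changed (node7 [4]->[-1, 4, 8, 1]) — executes, giving [-1, 1, 4, 8].
  node15: a read changed (node13 8->24) — executes, giving 144.
  node17: a read changed (node15 48->144; node15 48->144) — executes, giving 288.
  node18: a read changed (node14 [4]->[-1, 1, 4, 8]) — executes, giving [-1, 1, 4, 8].
  node20: a read changed (node17 96->288; node17 96->288) — executes, giving 576.
  node21: a read changed (node17 96->288) — executes, giving 288.
  node23: a read changed (node21 96->288) — executes, giving 288.
  node24: a read changed (node23 96->288; node20 192->576) — executes, giving -288.
  node26: a read changed (node18 [4]->[-1, 1, 4, 8]) — executes, giving 12.
  node29: a read changed (node24 -96->-288) — executes, giving 288.
  node30: a read changed (node26 4->12; node29 96->288) — executes, giving 12.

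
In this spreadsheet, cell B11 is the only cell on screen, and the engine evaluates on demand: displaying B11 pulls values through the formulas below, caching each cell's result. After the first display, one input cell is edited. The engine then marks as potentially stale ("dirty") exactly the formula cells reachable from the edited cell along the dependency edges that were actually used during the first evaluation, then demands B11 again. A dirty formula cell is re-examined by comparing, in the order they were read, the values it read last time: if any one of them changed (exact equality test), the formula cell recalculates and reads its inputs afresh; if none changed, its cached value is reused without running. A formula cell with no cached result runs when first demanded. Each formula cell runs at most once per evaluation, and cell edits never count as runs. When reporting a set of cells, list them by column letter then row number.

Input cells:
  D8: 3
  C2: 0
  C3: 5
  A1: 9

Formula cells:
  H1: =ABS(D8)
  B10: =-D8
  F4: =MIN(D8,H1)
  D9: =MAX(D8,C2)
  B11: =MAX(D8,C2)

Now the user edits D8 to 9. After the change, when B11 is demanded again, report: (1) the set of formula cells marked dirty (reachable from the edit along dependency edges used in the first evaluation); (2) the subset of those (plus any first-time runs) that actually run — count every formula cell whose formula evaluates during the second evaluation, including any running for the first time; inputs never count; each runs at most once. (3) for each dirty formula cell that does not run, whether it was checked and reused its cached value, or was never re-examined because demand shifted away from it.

Initial pass — values computed on the first demand:
  B11 = MAX(3, 0) = 3

Second demand — change propagation:
  B11: re-runs because D8 3->9; new result 9.

Dirty set: B11.
Run set: B11 (1 run).
All dirty formula cells ended up running.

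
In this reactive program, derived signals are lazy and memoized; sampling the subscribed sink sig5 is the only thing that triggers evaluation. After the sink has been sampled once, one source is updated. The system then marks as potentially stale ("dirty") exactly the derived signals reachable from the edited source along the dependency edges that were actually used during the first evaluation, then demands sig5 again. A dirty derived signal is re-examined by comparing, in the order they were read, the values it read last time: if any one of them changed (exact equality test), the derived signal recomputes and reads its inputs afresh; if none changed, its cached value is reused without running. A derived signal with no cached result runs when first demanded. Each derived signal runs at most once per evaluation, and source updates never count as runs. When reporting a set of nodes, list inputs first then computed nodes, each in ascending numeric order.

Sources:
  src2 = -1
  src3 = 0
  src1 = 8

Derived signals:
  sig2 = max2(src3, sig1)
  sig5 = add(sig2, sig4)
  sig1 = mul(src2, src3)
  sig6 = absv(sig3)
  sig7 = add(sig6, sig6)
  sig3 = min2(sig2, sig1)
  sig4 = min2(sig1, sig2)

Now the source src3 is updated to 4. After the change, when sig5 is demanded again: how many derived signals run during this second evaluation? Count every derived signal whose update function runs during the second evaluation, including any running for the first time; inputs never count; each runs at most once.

4 derived signals run: sig1, sig2, sig4, sig5.

First demand of the output computes:
  sig1 = mul(-1, 0) = 0
  sig2 = max2(0, 0) = 0
  sig4 = min2(0, 0) = 0
  sig5 = add(0, 0) = 0

After the edit, cleaning proceeds:
  sig1: a read changed (src3 0->4) — executes, giving -4.
  sig2: a read changed (src3 0->4; sig1 0->-4) — executes, giving 4.
  sig4: a read changed (sig1 0->-4; sig2 0->4) — executes, giving -4.
  sig5: a read changed (sig2 0->4; sig4 0->-4) — executes, giving 0 — identical to its old value.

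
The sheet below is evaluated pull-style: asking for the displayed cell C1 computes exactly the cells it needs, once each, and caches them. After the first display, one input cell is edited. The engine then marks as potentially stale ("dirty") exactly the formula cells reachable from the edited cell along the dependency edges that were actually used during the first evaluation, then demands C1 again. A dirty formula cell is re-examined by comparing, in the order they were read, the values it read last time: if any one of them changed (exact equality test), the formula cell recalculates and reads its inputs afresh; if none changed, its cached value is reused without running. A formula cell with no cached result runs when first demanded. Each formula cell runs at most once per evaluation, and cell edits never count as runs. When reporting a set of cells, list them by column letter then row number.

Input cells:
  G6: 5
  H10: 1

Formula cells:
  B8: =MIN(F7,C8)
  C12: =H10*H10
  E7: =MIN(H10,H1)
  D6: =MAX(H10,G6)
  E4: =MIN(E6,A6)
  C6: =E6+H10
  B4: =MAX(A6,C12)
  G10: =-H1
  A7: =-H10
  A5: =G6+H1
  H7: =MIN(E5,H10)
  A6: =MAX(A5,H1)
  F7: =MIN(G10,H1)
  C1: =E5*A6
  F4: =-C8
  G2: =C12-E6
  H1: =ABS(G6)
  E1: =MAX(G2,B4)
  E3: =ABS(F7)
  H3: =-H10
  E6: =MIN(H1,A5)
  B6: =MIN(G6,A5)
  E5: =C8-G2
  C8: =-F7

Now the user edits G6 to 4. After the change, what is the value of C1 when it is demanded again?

Demanding C1 again yields 56.

First demand of the output computes:
  C12 = 1 * 1 = 1
  H1 = ABS(5) = 5
  A5 = 5 + 5 = 10
  A6 = MAX(10, 5) = 10
  E6 = MIN(5, 10) = 5
  G2 = 1 - 5 = -4
  G10 = -(5) = -5
  F7 = MIN(-5, 5) = -5
  C8 = -(-5) = 5
  E5 = 5 - -4 = 9
  C1 = 9 * 10 = 90

After the edit, cleaning proceeds:
  H1: a read changed (G6 5->4) — executes, giving 4.
  A5: a read changed (G6 5->4; H1 5->4) — executes, giving 8.
  A6: a read changed (A5 10->8; H1 5->4) — executes, giving 8.
  E6: a read changed (H1 5->4; A5 10->8) — executes, giving 4.
  G2: a read changed (E6 5->4) — executes, giving -3.
  G10: a read changed (H1 5->4) — executes, giving -4.
  F7: a read changed (G10 -5->-4; H1 5->4) — executes, giving -4.
  C8: a read changed (F7 -5->-4) — executes, giving 4.
  E5: a read changed (C8 5->4; G2 -4->-3) — executes, giving 7.
  C1: a read changed (E5 9->7; A6 10->8) — executes, giving 56.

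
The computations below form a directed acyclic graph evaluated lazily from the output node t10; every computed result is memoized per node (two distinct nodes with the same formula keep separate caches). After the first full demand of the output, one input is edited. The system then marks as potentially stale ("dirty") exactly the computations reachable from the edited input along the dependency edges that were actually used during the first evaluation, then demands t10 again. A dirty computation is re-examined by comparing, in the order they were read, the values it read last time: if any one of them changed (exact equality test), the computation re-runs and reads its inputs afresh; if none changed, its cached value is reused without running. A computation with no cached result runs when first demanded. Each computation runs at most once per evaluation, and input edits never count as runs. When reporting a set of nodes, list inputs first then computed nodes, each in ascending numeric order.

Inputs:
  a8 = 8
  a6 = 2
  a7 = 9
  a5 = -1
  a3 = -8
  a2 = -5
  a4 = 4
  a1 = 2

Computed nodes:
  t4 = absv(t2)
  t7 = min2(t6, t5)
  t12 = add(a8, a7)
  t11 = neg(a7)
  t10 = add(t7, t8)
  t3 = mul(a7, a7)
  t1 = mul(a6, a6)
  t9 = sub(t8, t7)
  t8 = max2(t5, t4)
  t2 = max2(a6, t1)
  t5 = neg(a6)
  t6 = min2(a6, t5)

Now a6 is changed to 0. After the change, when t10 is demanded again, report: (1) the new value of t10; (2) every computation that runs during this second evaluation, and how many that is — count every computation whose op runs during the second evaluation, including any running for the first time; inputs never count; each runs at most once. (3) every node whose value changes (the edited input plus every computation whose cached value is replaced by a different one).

Demanding t10 again yields 0.
8 computations run: t1, t2, t4, t5, t6, t7, t8, t10.
The nodes whose values change: a6, t1, t2, t4, t5, t6, t7, t8, t10.

First demand of the output computes:
  t1 = mul(2, 2) = 4
  t2 = max2(2, 4) = 4
  t4 = absv(4) = 4
  t5 = neg(2) = -2
  t6 = min2(2, -2) = -2
  t7 = min2(-2, -2) = -2
  t8 = max2(-2, 4) = 4
  t10 = add(-2, 4) = 2

After the edit, cleaning proceeds:
  t1: a read changed (a6 2->0; a6 2->0) — executes, giving 0.
  t2: a read changed (a6 2->0; t1 4->0) — executes, giving 0.
  t4: a read changed (t2 4->0) — executes, giving 0.
  t5: a read changed (a6 2->0) — executes, giving 0.
  t6: a read changed (a6 2->0; t5 -2->0) — executes, giving 0.
  t7: a read changed (t6 -2->0; t5 -2->0) — executes, giving 0.
  t8: a read changed (t5 -2->0; t4 4->0) — executes, giving 0.
  t10: a read changed (t7 -2->0; t8 4->0) — executes, giving 0.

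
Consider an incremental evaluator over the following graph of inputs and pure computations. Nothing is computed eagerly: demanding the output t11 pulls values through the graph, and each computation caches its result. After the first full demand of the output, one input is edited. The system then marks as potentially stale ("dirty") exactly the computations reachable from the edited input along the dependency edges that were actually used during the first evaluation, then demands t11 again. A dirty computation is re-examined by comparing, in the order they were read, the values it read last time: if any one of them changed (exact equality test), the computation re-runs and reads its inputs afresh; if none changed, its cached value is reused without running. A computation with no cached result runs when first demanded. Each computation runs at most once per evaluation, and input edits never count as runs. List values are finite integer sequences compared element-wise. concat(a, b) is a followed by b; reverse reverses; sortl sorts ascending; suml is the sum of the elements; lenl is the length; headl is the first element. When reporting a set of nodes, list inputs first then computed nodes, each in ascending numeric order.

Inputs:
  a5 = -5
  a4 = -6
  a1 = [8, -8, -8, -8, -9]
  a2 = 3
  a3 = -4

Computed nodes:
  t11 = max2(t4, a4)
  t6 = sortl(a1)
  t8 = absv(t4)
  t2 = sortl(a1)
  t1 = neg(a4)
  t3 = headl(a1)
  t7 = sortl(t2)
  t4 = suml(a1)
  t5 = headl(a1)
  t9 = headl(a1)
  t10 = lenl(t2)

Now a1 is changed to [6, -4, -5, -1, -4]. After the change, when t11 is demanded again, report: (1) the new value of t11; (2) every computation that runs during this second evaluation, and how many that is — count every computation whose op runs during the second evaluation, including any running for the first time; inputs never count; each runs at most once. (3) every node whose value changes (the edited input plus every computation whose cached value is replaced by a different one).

t11 now evaluates to -6.
Run set: t4, t11 (2 run).
Changed values: a1, t4.

Initial pass — values computed on the first demand:
  t4 = suml([8, -8, -8, -8, -9]) = -25
  t11 = max2(-25, -6) = -6

Second demand — change propagation:
  t4: re-runs because a1 [8, -8, -8, -8, -9]->[6, -4, -5, -1, -4]; new result -8.
  t11: re-runs because t4 -25->-8; new result -6 (unchanged).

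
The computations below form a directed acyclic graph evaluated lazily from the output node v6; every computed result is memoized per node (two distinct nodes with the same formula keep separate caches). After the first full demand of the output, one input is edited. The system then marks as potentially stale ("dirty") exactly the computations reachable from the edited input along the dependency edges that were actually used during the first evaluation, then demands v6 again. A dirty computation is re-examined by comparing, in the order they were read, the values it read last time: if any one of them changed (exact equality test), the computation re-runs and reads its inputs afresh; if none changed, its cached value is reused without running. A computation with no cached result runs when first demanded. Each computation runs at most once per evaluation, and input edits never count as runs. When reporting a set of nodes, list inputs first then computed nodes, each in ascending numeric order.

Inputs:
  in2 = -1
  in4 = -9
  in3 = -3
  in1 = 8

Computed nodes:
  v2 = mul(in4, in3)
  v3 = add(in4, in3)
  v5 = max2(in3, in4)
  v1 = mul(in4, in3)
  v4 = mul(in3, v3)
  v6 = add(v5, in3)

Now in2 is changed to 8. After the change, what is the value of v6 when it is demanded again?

Demanding v6 again yields -6.
Note the shortcut — nothing in the graph depends on in2 at all, so no recomputation happens.

First demand of the output computes:
  v5 = max2(-3, -9) = -3
  v6 = add(-3, -3) = -6

After the edit, cleaning proceeds:
  no node depends on in2 at all; the second demand re-runs nothing.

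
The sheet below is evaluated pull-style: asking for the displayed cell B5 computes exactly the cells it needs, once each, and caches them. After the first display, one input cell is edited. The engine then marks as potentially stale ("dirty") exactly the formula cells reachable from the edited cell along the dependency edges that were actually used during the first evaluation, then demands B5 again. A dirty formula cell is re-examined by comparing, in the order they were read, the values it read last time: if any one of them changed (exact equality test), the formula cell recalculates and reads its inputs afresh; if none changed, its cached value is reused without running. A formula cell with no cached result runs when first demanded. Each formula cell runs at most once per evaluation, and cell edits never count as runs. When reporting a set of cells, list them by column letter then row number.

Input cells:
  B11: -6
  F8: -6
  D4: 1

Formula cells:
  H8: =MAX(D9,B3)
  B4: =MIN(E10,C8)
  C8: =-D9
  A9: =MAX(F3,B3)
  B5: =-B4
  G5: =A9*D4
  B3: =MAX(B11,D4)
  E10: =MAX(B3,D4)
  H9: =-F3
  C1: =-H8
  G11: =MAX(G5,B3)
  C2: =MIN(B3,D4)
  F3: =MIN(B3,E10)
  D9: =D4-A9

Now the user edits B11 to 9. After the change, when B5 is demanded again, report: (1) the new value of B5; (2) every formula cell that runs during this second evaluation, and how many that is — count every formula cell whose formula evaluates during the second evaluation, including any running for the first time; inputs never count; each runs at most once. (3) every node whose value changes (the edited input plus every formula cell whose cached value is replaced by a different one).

Demanding B5 again yields -8.
8 formula cells run: A9, B3, B4, B5, C8, D9, E10, F3.
The nodes whose values change: A9, B3, B4, B5, B11, C8, D9, E10, F3.

First demand of the output computes:
  B3 = MAX(-6, 1) = 1
  E10 = MAX(1, 1) = 1
  F3 = MIN(1, 1) = 1
  A9 = MAX(1, 1) = 1
  D9 = 1 - 1 = 0
  C8 = -(0) = 0
  B4 = MIN(1, 0) = 0
  B5 = -(0) = 0

After the edit, cleaning proceeds:
  B3: a read changed (B11 -6->9) — executes, giving 9.
  E10: a read changed (B3 1->9) — executes, giving 9.
  F3: a read changed (B3 1->9; E10 1->9) — executes, giving 9.
  A9: a read changed (F3 1->9; B3 1->9) — executes, giving 9.
  D9: a read changed (A9 1->9) — executes, giving -8.
  C8: a read changed (D9 0->-8) — executes, giving 8.
  B4: a read changed (E10 1->9; C8 0->8) — executes, giving 8.
  B5: a read changed (B4 0->8) — executes, giving -8.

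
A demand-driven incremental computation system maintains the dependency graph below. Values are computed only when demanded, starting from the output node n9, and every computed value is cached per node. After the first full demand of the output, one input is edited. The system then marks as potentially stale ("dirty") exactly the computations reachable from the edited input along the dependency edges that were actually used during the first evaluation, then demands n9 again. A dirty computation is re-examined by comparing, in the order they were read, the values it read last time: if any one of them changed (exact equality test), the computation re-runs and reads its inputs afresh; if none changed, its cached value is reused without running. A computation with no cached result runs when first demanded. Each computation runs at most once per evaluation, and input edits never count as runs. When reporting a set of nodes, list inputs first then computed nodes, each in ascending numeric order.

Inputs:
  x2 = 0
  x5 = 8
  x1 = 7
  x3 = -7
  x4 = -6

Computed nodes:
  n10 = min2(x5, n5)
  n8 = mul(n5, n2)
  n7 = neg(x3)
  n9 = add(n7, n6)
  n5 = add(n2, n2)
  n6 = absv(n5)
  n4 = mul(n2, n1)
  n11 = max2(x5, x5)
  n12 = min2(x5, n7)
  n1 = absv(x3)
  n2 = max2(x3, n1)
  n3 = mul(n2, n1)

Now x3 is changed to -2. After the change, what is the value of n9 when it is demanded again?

First evaluation (everything demanded from the output):
  n1 = absv(-7) = 7
  n2 = max2(-7, 7) = 7
  n5 = add(7, 7) = 14
  n6 = absv(14) = 14
  n7 = neg(-7) = 7
  n9 = add(7, 14) = 21

Propagation after the edit:
  n1: runs — x3 -7->-2; result 2.
  n2: runs — x3 -7->-2; n1 7->2; result 2.
  n5: runs — n2 7->2; n2 7->2; result 4.
  n6: runs — n5 14->4; result 4.
  n7: runs — x3 -7->-2; result 2.
  n9: runs — n7 7->2; n6 14->4; result 6.

New value of n9: 6.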